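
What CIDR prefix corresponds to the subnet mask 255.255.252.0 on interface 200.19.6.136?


Binary: 11111111.11111111.11111100.00000000
Count leading 1s
Prefix: /22


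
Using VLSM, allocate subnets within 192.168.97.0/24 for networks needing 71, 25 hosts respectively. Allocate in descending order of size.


71 hosts -> /25 (126 usable): 192.168.97.0/25
25 hosts -> /27 (30 usable): 192.168.97.128/27
Allocation: 192.168.97.0/25 (71 hosts, 126 usable); 192.168.97.128/27 (25 hosts, 30 usable)


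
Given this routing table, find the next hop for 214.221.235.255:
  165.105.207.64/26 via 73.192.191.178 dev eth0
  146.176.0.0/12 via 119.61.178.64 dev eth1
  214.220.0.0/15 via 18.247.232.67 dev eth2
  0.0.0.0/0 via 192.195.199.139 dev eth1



Longest prefix match for 214.221.235.255:
  /26 165.105.207.64: no
  /12 146.176.0.0: no
  /15 214.220.0.0: MATCH
  /0 0.0.0.0: MATCH
Selected: next-hop 18.247.232.67 via eth2 (matched /15)


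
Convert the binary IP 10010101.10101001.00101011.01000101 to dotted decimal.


10010101 = 149
10101001 = 169
00101011 = 43
01000101 = 69
IP: 149.169.43.69


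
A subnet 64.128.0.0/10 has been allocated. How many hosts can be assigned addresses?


Host bits = 32 - 10 = 22
Total addresses = 2^22 = 4194304
Usable = total - 2 (network and broadcast)
Usable hosts: 4194302


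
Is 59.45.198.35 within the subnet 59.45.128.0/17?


Subnet network: 59.45.128.0
Test IP AND mask: 59.45.128.0
Yes, 59.45.198.35 is in 59.45.128.0/17


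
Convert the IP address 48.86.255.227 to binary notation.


48 = 00110000
86 = 01010110
255 = 11111111
227 = 11100011
Binary: 00110000.01010110.11111111.11100011


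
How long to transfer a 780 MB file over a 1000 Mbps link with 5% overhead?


Effective throughput = 1000 * (1 - 5/100) = 950 Mbps
File size in Mb = 780 * 8 = 6240 Mb
Time = 6240 / 950
Time = 6.5684 seconds


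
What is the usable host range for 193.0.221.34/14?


Network: 193.0.0.0
Broadcast: 193.3.255.255
First usable = network + 1
Last usable = broadcast - 1
Range: 193.0.0.1 to 193.3.255.254


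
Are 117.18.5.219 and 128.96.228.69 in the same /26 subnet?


Mask: 255.255.255.192
117.18.5.219 AND mask = 117.18.5.192
128.96.228.69 AND mask = 128.96.228.64
No, different subnets (117.18.5.192 vs 128.96.228.64)


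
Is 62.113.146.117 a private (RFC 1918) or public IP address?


RFC 1918 private ranges:
  10.0.0.0/8 (10.0.0.0 - 10.255.255.255)
  172.16.0.0/12 (172.16.0.0 - 172.31.255.255)
  192.168.0.0/16 (192.168.0.0 - 192.168.255.255)
Public (not in any RFC 1918 range)


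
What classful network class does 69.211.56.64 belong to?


First octet: 69
Binary: 01000101
0xxxxxxx -> Class A (1-126)
Class A, default mask 255.0.0.0 (/8)


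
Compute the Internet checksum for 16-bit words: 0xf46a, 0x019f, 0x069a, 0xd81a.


Sum all words (with carry folding):
+ 0xf46a = 0xf46a
+ 0x019f = 0xf609
+ 0x069a = 0xfca3
+ 0xd81a = 0xd4be
One's complement: ~0xd4be
Checksum = 0x2b41


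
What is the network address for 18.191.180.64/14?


IP:   00010010.10111111.10110100.01000000
Mask: 11111111.11111100.00000000.00000000
AND operation:
Net:  00010010.10111100.00000000.00000000
Network: 18.188.0.0/14


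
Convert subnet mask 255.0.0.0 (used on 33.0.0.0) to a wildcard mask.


Subnet mask: 255.0.0.0
Wildcard = 255.255.255.255 - subnet mask
255 - 255 = 0
255 - 0 = 255
255 - 0 = 255
255 - 0 = 255
Wildcard: 0.255.255.255


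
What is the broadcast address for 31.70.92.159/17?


Network: 31.70.0.0/17
Host bits = 15
Set all host bits to 1:
Broadcast: 31.70.127.255


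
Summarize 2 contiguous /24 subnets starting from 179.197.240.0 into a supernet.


Original prefix: /24
Number of subnets: 2 = 2^1
New prefix = 24 - 1 = 23
Supernet: 179.197.240.0/23


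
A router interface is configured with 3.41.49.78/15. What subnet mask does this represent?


/15 means 15 network bits, 17 host bits
Binary: 11111111111111100000000000000000
Mask: 255.254.0.0


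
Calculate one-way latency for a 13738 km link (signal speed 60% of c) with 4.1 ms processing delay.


Speed = 0.6 * 3e5 km/s = 180000 km/s
Propagation delay = 13738 / 180000 = 0.0763 s = 76.3222 ms
Processing delay = 4.1 ms
Total one-way latency = 80.4222 ms


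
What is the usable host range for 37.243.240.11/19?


Network: 37.243.224.0
Broadcast: 37.243.255.255
First usable = network + 1
Last usable = broadcast - 1
Range: 37.243.224.1 to 37.243.255.254


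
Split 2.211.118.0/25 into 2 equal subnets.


New prefix = 25 + 1 = 26
Each subnet has 64 addresses
  2.211.118.0/26
  2.211.118.64/26
Subnets: 2.211.118.0/26, 2.211.118.64/26


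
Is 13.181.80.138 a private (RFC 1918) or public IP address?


RFC 1918 private ranges:
  10.0.0.0/8 (10.0.0.0 - 10.255.255.255)
  172.16.0.0/12 (172.16.0.0 - 172.31.255.255)
  192.168.0.0/16 (192.168.0.0 - 192.168.255.255)
Public (not in any RFC 1918 range)


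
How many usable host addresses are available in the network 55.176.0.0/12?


Host bits = 32 - 12 = 20
Total addresses = 2^20 = 1048576
Usable = total - 2 (network and broadcast)
Usable hosts: 1048574


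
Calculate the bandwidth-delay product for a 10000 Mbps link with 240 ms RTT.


BDP = bandwidth * RTT
= 10000 Mbps * 240 ms
= 10000 * 1e6 * 240 / 1000 bits
= 2400000000 bits
= 300000000 bytes
= 292968.75 KB
BDP = 2400000000 bits (300000000 bytes)


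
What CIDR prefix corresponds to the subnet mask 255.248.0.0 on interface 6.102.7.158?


Binary: 11111111.11111000.00000000.00000000
Count leading 1s
Prefix: /13


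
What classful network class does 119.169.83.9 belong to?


First octet: 119
Binary: 01110111
0xxxxxxx -> Class A (1-126)
Class A, default mask 255.0.0.0 (/8)


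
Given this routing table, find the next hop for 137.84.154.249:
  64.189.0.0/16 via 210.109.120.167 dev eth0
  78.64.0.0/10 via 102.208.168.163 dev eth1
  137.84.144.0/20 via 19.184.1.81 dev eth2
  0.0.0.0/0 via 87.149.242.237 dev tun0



Longest prefix match for 137.84.154.249:
  /16 64.189.0.0: no
  /10 78.64.0.0: no
  /20 137.84.144.0: MATCH
  /0 0.0.0.0: MATCH
Selected: next-hop 19.184.1.81 via eth2 (matched /20)


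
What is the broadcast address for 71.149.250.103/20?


Network: 71.149.240.0/20
Host bits = 12
Set all host bits to 1:
Broadcast: 71.149.255.255


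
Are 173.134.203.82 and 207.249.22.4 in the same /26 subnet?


Mask: 255.255.255.192
173.134.203.82 AND mask = 173.134.203.64
207.249.22.4 AND mask = 207.249.22.0
No, different subnets (173.134.203.64 vs 207.249.22.0)


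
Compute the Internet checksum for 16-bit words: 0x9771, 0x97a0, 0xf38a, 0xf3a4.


Sum all words (with carry folding):
+ 0x9771 = 0x9771
+ 0x97a0 = 0x2f12
+ 0xf38a = 0x229d
+ 0xf3a4 = 0x1642
One's complement: ~0x1642
Checksum = 0xe9bd


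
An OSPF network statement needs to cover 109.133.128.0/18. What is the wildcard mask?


Subnet mask: 255.255.192.0
Wildcard = 255.255.255.255 - subnet mask
255 - 255 = 0
255 - 255 = 0
255 - 192 = 63
255 - 0 = 255
Wildcard: 0.0.63.255


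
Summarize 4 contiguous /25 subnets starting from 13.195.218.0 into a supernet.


Original prefix: /25
Number of subnets: 4 = 2^2
New prefix = 25 - 2 = 23
Supernet: 13.195.218.0/23


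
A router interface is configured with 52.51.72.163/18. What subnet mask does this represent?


/18 means 18 network bits, 14 host bits
Binary: 11111111111111111100000000000000
Mask: 255.255.192.0


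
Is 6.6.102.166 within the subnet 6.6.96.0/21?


Subnet network: 6.6.96.0
Test IP AND mask: 6.6.96.0
Yes, 6.6.102.166 is in 6.6.96.0/21


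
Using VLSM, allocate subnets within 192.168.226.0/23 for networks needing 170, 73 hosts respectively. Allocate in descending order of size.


170 hosts -> /24 (254 usable): 192.168.226.0/24
73 hosts -> /25 (126 usable): 192.168.227.0/25
Allocation: 192.168.226.0/24 (170 hosts, 254 usable); 192.168.227.0/25 (73 hosts, 126 usable)


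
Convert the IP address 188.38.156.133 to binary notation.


188 = 10111100
38 = 00100110
156 = 10011100
133 = 10000101
Binary: 10111100.00100110.10011100.10000101


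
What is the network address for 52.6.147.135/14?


IP:   00110100.00000110.10010011.10000111
Mask: 11111111.11111100.00000000.00000000
AND operation:
Net:  00110100.00000100.00000000.00000000
Network: 52.4.0.0/14


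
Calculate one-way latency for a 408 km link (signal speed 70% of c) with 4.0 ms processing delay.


Speed = 0.7 * 3e5 km/s = 210000 km/s
Propagation delay = 408 / 210000 = 0.0019 s = 1.9429 ms
Processing delay = 4.0 ms
Total one-way latency = 5.9429 ms


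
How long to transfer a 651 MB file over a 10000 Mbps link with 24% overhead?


Effective throughput = 10000 * (1 - 24/100) = 7600 Mbps
File size in Mb = 651 * 8 = 5208 Mb
Time = 5208 / 7600
Time = 0.6853 seconds


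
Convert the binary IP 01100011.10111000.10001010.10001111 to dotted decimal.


01100011 = 99
10111000 = 184
10001010 = 138
10001111 = 143
IP: 99.184.138.143


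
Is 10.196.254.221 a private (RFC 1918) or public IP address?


RFC 1918 private ranges:
  10.0.0.0/8 (10.0.0.0 - 10.255.255.255)
  172.16.0.0/12 (172.16.0.0 - 172.31.255.255)
  192.168.0.0/16 (192.168.0.0 - 192.168.255.255)
Private (in 10.0.0.0/8)


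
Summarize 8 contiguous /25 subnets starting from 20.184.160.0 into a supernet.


Original prefix: /25
Number of subnets: 8 = 2^3
New prefix = 25 - 3 = 22
Supernet: 20.184.160.0/22


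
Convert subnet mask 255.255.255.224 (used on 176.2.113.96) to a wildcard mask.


Subnet mask: 255.255.255.224
Wildcard = 255.255.255.255 - subnet mask
255 - 255 = 0
255 - 255 = 0
255 - 255 = 0
255 - 224 = 31
Wildcard: 0.0.0.31


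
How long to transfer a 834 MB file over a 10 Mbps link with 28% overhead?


Effective throughput = 10 * (1 - 28/100) = 7.2 Mbps
File size in Mb = 834 * 8 = 6672 Mb
Time = 6672 / 7.2
Time = 926.6667 seconds


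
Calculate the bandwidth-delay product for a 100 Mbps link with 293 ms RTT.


BDP = bandwidth * RTT
= 100 Mbps * 293 ms
= 100 * 1e6 * 293 / 1000 bits
= 29300000 bits
= 3662500 bytes
= 3576.6602 KB
BDP = 29300000 bits (3662500 bytes)


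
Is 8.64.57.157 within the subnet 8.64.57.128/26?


Subnet network: 8.64.57.128
Test IP AND mask: 8.64.57.128
Yes, 8.64.57.157 is in 8.64.57.128/26


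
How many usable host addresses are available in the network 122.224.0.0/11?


Host bits = 32 - 11 = 21
Total addresses = 2^21 = 2097152
Usable = total - 2 (network and broadcast)
Usable hosts: 2097150


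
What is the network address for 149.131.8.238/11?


IP:   10010101.10000011.00001000.11101110
Mask: 11111111.11100000.00000000.00000000
AND operation:
Net:  10010101.10000000.00000000.00000000
Network: 149.128.0.0/11


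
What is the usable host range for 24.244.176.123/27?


Network: 24.244.176.96
Broadcast: 24.244.176.127
First usable = network + 1
Last usable = broadcast - 1
Range: 24.244.176.97 to 24.244.176.126


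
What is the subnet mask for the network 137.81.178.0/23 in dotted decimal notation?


/23 means 23 network bits, 9 host bits
Binary: 11111111111111111111111000000000
Mask: 255.255.254.0


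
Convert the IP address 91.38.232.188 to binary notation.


91 = 01011011
38 = 00100110
232 = 11101000
188 = 10111100
Binary: 01011011.00100110.11101000.10111100


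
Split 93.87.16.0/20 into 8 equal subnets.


New prefix = 20 + 3 = 23
Each subnet has 512 addresses
  93.87.16.0/23
  93.87.18.0/23
  93.87.20.0/23
  93.87.22.0/23
  93.87.24.0/23
  93.87.26.0/23
  93.87.28.0/23
  93.87.30.0/23
Subnets: 93.87.16.0/23, 93.87.18.0/23, 93.87.20.0/23, 93.87.22.0/23, 93.87.24.0/23, 93.87.26.0/23, 93.87.28.0/23, 93.87.30.0/23


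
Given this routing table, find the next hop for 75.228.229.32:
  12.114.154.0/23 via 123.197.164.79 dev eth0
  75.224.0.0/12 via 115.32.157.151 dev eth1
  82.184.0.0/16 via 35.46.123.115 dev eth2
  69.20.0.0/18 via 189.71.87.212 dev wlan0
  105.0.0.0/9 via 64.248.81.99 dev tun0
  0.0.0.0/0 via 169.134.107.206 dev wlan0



Longest prefix match for 75.228.229.32:
  /23 12.114.154.0: no
  /12 75.224.0.0: MATCH
  /16 82.184.0.0: no
  /18 69.20.0.0: no
  /9 105.0.0.0: no
  /0 0.0.0.0: MATCH
Selected: next-hop 115.32.157.151 via eth1 (matched /12)


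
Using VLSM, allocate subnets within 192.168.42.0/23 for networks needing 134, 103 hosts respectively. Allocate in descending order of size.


134 hosts -> /24 (254 usable): 192.168.42.0/24
103 hosts -> /25 (126 usable): 192.168.43.0/25
Allocation: 192.168.42.0/24 (134 hosts, 254 usable); 192.168.43.0/25 (103 hosts, 126 usable)


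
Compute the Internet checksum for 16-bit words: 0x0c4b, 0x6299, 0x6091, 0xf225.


Sum all words (with carry folding):
+ 0x0c4b = 0x0c4b
+ 0x6299 = 0x6ee4
+ 0x6091 = 0xcf75
+ 0xf225 = 0xc19b
One's complement: ~0xc19b
Checksum = 0x3e64


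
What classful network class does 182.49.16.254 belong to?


First octet: 182
Binary: 10110110
10xxxxxx -> Class B (128-191)
Class B, default mask 255.255.0.0 (/16)


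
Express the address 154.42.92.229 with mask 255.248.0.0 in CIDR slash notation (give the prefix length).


Binary: 11111111.11111000.00000000.00000000
Count leading 1s
Prefix: /13


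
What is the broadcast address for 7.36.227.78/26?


Network: 7.36.227.64/26
Host bits = 6
Set all host bits to 1:
Broadcast: 7.36.227.127


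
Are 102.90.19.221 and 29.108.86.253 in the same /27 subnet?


Mask: 255.255.255.224
102.90.19.221 AND mask = 102.90.19.192
29.108.86.253 AND mask = 29.108.86.224
No, different subnets (102.90.19.192 vs 29.108.86.224)


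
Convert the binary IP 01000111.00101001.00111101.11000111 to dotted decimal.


01000111 = 71
00101001 = 41
00111101 = 61
11000111 = 199
IP: 71.41.61.199


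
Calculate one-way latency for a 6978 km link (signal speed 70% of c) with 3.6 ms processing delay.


Speed = 0.7 * 3e5 km/s = 210000 km/s
Propagation delay = 6978 / 210000 = 0.0332 s = 33.2286 ms
Processing delay = 3.6 ms
Total one-way latency = 36.8286 ms


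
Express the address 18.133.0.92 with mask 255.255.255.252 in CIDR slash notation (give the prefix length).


Binary: 11111111.11111111.11111111.11111100
Count leading 1s
Prefix: /30


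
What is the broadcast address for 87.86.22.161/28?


Network: 87.86.22.160/28
Host bits = 4
Set all host bits to 1:
Broadcast: 87.86.22.175


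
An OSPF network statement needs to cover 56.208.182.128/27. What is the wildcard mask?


Subnet mask: 255.255.255.224
Wildcard = 255.255.255.255 - subnet mask
255 - 255 = 0
255 - 255 = 0
255 - 255 = 0
255 - 224 = 31
Wildcard: 0.0.0.31


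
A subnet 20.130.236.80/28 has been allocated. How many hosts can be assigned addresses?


Host bits = 32 - 28 = 4
Total addresses = 2^4 = 16
Usable = total - 2 (network and broadcast)
Usable hosts: 14


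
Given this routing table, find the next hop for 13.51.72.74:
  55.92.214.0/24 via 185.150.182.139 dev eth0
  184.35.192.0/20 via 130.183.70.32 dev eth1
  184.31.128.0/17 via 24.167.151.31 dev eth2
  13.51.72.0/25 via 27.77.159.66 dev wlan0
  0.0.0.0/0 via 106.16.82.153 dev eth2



Longest prefix match for 13.51.72.74:
  /24 55.92.214.0: no
  /20 184.35.192.0: no
  /17 184.31.128.0: no
  /25 13.51.72.0: MATCH
  /0 0.0.0.0: MATCH
Selected: next-hop 27.77.159.66 via wlan0 (matched /25)


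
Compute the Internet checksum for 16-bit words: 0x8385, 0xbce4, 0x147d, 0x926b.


Sum all words (with carry folding):
+ 0x8385 = 0x8385
+ 0xbce4 = 0x406a
+ 0x147d = 0x54e7
+ 0x926b = 0xe752
One's complement: ~0xe752
Checksum = 0x18ad


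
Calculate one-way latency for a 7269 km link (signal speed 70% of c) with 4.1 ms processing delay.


Speed = 0.7 * 3e5 km/s = 210000 km/s
Propagation delay = 7269 / 210000 = 0.0346 s = 34.6143 ms
Processing delay = 4.1 ms
Total one-way latency = 38.7143 ms


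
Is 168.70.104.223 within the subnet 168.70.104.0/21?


Subnet network: 168.70.104.0
Test IP AND mask: 168.70.104.0
Yes, 168.70.104.223 is in 168.70.104.0/21


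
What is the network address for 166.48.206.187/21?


IP:   10100110.00110000.11001110.10111011
Mask: 11111111.11111111.11111000.00000000
AND operation:
Net:  10100110.00110000.11001000.00000000
Network: 166.48.200.0/21


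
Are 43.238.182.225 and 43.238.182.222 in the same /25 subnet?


Mask: 255.255.255.128
43.238.182.225 AND mask = 43.238.182.128
43.238.182.222 AND mask = 43.238.182.128
Yes, same subnet (43.238.182.128)


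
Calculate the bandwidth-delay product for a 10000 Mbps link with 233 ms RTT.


BDP = bandwidth * RTT
= 10000 Mbps * 233 ms
= 10000 * 1e6 * 233 / 1000 bits
= 2330000000 bits
= 291250000 bytes
= 284423.8281 KB
BDP = 2330000000 bits (291250000 bytes)


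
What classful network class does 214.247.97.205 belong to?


First octet: 214
Binary: 11010110
110xxxxx -> Class C (192-223)
Class C, default mask 255.255.255.0 (/24)


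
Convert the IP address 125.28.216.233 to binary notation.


125 = 01111101
28 = 00011100
216 = 11011000
233 = 11101001
Binary: 01111101.00011100.11011000.11101001


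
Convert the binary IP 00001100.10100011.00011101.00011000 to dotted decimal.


00001100 = 12
10100011 = 163
00011101 = 29
00011000 = 24
IP: 12.163.29.24


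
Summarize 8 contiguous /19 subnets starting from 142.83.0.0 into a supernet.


Original prefix: /19
Number of subnets: 8 = 2^3
New prefix = 19 - 3 = 16
Supernet: 142.83.0.0/16


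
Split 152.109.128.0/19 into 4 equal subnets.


New prefix = 19 + 2 = 21
Each subnet has 2048 addresses
  152.109.128.0/21
  152.109.136.0/21
  152.109.144.0/21
  152.109.152.0/21
Subnets: 152.109.128.0/21, 152.109.136.0/21, 152.109.144.0/21, 152.109.152.0/21


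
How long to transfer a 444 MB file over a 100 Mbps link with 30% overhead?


Effective throughput = 100 * (1 - 30/100) = 70 Mbps
File size in Mb = 444 * 8 = 3552 Mb
Time = 3552 / 70
Time = 50.7429 seconds


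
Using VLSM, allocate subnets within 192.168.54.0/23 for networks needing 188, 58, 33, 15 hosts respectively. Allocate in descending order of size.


188 hosts -> /24 (254 usable): 192.168.54.0/24
58 hosts -> /26 (62 usable): 192.168.55.0/26
33 hosts -> /26 (62 usable): 192.168.55.64/26
15 hosts -> /27 (30 usable): 192.168.55.128/27
Allocation: 192.168.54.0/24 (188 hosts, 254 usable); 192.168.55.0/26 (58 hosts, 62 usable); 192.168.55.64/26 (33 hosts, 62 usable); 192.168.55.128/27 (15 hosts, 30 usable)


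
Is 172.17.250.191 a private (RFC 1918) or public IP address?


RFC 1918 private ranges:
  10.0.0.0/8 (10.0.0.0 - 10.255.255.255)
  172.16.0.0/12 (172.16.0.0 - 172.31.255.255)
  192.168.0.0/16 (192.168.0.0 - 192.168.255.255)
Private (in 172.16.0.0/12)


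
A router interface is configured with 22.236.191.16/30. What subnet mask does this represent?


/30 means 30 network bits, 2 host bits
Binary: 11111111111111111111111111111100
Mask: 255.255.255.252


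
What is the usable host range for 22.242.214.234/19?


Network: 22.242.192.0
Broadcast: 22.242.223.255
First usable = network + 1
Last usable = broadcast - 1
Range: 22.242.192.1 to 22.242.223.254


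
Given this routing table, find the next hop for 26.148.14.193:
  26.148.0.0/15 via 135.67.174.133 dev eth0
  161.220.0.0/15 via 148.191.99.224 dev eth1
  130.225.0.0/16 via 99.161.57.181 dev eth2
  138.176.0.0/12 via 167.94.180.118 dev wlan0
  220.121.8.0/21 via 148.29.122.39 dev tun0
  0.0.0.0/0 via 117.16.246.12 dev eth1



Longest prefix match for 26.148.14.193:
  /15 26.148.0.0: MATCH
  /15 161.220.0.0: no
  /16 130.225.0.0: no
  /12 138.176.0.0: no
  /21 220.121.8.0: no
  /0 0.0.0.0: MATCH
Selected: next-hop 135.67.174.133 via eth0 (matched /15)


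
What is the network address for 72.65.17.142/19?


IP:   01001000.01000001.00010001.10001110
Mask: 11111111.11111111.11100000.00000000
AND operation:
Net:  01001000.01000001.00000000.00000000
Network: 72.65.0.0/19


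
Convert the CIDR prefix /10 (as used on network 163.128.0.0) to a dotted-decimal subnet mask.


/10 means 10 network bits, 22 host bits
Binary: 11111111110000000000000000000000
Mask: 255.192.0.0


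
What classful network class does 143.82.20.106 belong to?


First octet: 143
Binary: 10001111
10xxxxxx -> Class B (128-191)
Class B, default mask 255.255.0.0 (/16)


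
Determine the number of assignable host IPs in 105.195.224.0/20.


Host bits = 32 - 20 = 12
Total addresses = 2^12 = 4096
Usable = total - 2 (network and broadcast)
Usable hosts: 4094


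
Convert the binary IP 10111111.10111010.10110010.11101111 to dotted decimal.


10111111 = 191
10111010 = 186
10110010 = 178
11101111 = 239
IP: 191.186.178.239


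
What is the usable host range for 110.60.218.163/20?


Network: 110.60.208.0
Broadcast: 110.60.223.255
First usable = network + 1
Last usable = broadcast - 1
Range: 110.60.208.1 to 110.60.223.254


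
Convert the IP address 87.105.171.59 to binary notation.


87 = 01010111
105 = 01101001
171 = 10101011
59 = 00111011
Binary: 01010111.01101001.10101011.00111011


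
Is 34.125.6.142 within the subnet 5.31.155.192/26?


Subnet network: 5.31.155.192
Test IP AND mask: 34.125.6.128
No, 34.125.6.142 is not in 5.31.155.192/26


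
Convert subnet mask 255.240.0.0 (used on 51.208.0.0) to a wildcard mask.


Subnet mask: 255.240.0.0
Wildcard = 255.255.255.255 - subnet mask
255 - 255 = 0
255 - 240 = 15
255 - 0 = 255
255 - 0 = 255
Wildcard: 0.15.255.255


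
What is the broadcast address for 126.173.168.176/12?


Network: 126.160.0.0/12
Host bits = 20
Set all host bits to 1:
Broadcast: 126.175.255.255


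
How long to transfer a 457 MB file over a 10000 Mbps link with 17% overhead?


Effective throughput = 10000 * (1 - 17/100) = 8300 Mbps
File size in Mb = 457 * 8 = 3656 Mb
Time = 3656 / 8300
Time = 0.4405 seconds


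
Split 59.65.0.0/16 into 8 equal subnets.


New prefix = 16 + 3 = 19
Each subnet has 8192 addresses
  59.65.0.0/19
  59.65.32.0/19
  59.65.64.0/19
  59.65.96.0/19
  59.65.128.0/19
  59.65.160.0/19
  59.65.192.0/19
  59.65.224.0/19
Subnets: 59.65.0.0/19, 59.65.32.0/19, 59.65.64.0/19, 59.65.96.0/19, 59.65.128.0/19, 59.65.160.0/19, 59.65.192.0/19, 59.65.224.0/19


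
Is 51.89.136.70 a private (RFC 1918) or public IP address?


RFC 1918 private ranges:
  10.0.0.0/8 (10.0.0.0 - 10.255.255.255)
  172.16.0.0/12 (172.16.0.0 - 172.31.255.255)
  192.168.0.0/16 (192.168.0.0 - 192.168.255.255)
Public (not in any RFC 1918 range)


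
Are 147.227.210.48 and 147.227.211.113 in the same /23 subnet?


Mask: 255.255.254.0
147.227.210.48 AND mask = 147.227.210.0
147.227.211.113 AND mask = 147.227.210.0
Yes, same subnet (147.227.210.0)


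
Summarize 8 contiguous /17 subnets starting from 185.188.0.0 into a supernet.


Original prefix: /17
Number of subnets: 8 = 2^3
New prefix = 17 - 3 = 14
Supernet: 185.188.0.0/14


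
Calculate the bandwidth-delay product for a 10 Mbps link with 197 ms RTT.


BDP = bandwidth * RTT
= 10 Mbps * 197 ms
= 10 * 1e6 * 197 / 1000 bits
= 1970000 bits
= 246250 bytes
= 240.4785 KB
BDP = 1970000 bits (246250 bytes)


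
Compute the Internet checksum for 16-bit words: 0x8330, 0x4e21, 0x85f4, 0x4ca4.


Sum all words (with carry folding):
+ 0x8330 = 0x8330
+ 0x4e21 = 0xd151
+ 0x85f4 = 0x5746
+ 0x4ca4 = 0xa3ea
One's complement: ~0xa3ea
Checksum = 0x5c15


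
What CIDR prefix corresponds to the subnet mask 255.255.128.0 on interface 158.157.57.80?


Binary: 11111111.11111111.10000000.00000000
Count leading 1s
Prefix: /17


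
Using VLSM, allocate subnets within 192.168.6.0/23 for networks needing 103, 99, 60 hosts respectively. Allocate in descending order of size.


103 hosts -> /25 (126 usable): 192.168.6.0/25
99 hosts -> /25 (126 usable): 192.168.6.128/25
60 hosts -> /26 (62 usable): 192.168.7.0/26
Allocation: 192.168.6.0/25 (103 hosts, 126 usable); 192.168.6.128/25 (99 hosts, 126 usable); 192.168.7.0/26 (60 hosts, 62 usable)


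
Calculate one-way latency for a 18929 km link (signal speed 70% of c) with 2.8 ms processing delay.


Speed = 0.7 * 3e5 km/s = 210000 km/s
Propagation delay = 18929 / 210000 = 0.0901 s = 90.1381 ms
Processing delay = 2.8 ms
Total one-way latency = 92.9381 ms


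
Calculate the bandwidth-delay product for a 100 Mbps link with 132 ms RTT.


BDP = bandwidth * RTT
= 100 Mbps * 132 ms
= 100 * 1e6 * 132 / 1000 bits
= 13200000 bits
= 1650000 bytes
= 1611.3281 KB
BDP = 13200000 bits (1650000 bytes)


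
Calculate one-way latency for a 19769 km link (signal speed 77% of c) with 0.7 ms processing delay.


Speed = 0.77 * 3e5 km/s = 231000 km/s
Propagation delay = 19769 / 231000 = 0.0856 s = 85.5801 ms
Processing delay = 0.7 ms
Total one-way latency = 86.2801 ms


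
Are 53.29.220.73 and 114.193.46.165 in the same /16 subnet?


Mask: 255.255.0.0
53.29.220.73 AND mask = 53.29.0.0
114.193.46.165 AND mask = 114.193.0.0
No, different subnets (53.29.0.0 vs 114.193.0.0)


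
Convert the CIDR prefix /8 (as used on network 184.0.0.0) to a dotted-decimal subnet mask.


/8 means 8 network bits, 24 host bits
Binary: 11111111000000000000000000000000
Mask: 255.0.0.0


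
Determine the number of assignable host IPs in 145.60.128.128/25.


Host bits = 32 - 25 = 7
Total addresses = 2^7 = 128
Usable = total - 2 (network and broadcast)
Usable hosts: 126


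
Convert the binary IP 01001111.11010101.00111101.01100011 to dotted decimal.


01001111 = 79
11010101 = 213
00111101 = 61
01100011 = 99
IP: 79.213.61.99


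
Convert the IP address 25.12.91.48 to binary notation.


25 = 00011001
12 = 00001100
91 = 01011011
48 = 00110000
Binary: 00011001.00001100.01011011.00110000


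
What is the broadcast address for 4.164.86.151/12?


Network: 4.160.0.0/12
Host bits = 20
Set all host bits to 1:
Broadcast: 4.175.255.255


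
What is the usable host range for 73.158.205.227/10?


Network: 73.128.0.0
Broadcast: 73.191.255.255
First usable = network + 1
Last usable = broadcast - 1
Range: 73.128.0.1 to 73.191.255.254


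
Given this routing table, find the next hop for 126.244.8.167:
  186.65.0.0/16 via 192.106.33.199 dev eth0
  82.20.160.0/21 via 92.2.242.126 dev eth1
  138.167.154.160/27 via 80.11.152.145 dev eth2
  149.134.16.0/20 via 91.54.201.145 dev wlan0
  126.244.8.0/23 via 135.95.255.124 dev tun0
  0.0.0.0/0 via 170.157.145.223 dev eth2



Longest prefix match for 126.244.8.167:
  /16 186.65.0.0: no
  /21 82.20.160.0: no
  /27 138.167.154.160: no
  /20 149.134.16.0: no
  /23 126.244.8.0: MATCH
  /0 0.0.0.0: MATCH
Selected: next-hop 135.95.255.124 via tun0 (matched /23)


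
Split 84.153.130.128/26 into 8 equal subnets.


New prefix = 26 + 3 = 29
Each subnet has 8 addresses
  84.153.130.128/29
  84.153.130.136/29
  84.153.130.144/29
  84.153.130.152/29
  84.153.130.160/29
  84.153.130.168/29
  84.153.130.176/29
  84.153.130.184/29
Subnets: 84.153.130.128/29, 84.153.130.136/29, 84.153.130.144/29, 84.153.130.152/29, 84.153.130.160/29, 84.153.130.168/29, 84.153.130.176/29, 84.153.130.184/29


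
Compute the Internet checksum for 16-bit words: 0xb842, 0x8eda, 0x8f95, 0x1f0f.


Sum all words (with carry folding):
+ 0xb842 = 0xb842
+ 0x8eda = 0x471d
+ 0x8f95 = 0xd6b2
+ 0x1f0f = 0xf5c1
One's complement: ~0xf5c1
Checksum = 0x0a3e


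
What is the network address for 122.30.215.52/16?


IP:   01111010.00011110.11010111.00110100
Mask: 11111111.11111111.00000000.00000000
AND operation:
Net:  01111010.00011110.00000000.00000000
Network: 122.30.0.0/16


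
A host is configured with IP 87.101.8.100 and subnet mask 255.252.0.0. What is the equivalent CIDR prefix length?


Binary: 11111111.11111100.00000000.00000000
Count leading 1s
Prefix: /14


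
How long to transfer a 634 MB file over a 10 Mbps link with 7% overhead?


Effective throughput = 10 * (1 - 7/100) = 9.3 Mbps
File size in Mb = 634 * 8 = 5072 Mb
Time = 5072 / 9.3
Time = 545.3763 seconds


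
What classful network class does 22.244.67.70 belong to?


First octet: 22
Binary: 00010110
0xxxxxxx -> Class A (1-126)
Class A, default mask 255.0.0.0 (/8)


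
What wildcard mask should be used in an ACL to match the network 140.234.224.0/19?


Subnet mask: 255.255.224.0
Wildcard = 255.255.255.255 - subnet mask
255 - 255 = 0
255 - 255 = 0
255 - 224 = 31
255 - 0 = 255
Wildcard: 0.0.31.255


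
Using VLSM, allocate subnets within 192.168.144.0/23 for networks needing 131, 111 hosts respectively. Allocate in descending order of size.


131 hosts -> /24 (254 usable): 192.168.144.0/24
111 hosts -> /25 (126 usable): 192.168.145.0/25
Allocation: 192.168.144.0/24 (131 hosts, 254 usable); 192.168.145.0/25 (111 hosts, 126 usable)


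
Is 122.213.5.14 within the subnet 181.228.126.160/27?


Subnet network: 181.228.126.160
Test IP AND mask: 122.213.5.0
No, 122.213.5.14 is not in 181.228.126.160/27


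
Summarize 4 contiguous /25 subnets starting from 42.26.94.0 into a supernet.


Original prefix: /25
Number of subnets: 4 = 2^2
New prefix = 25 - 2 = 23
Supernet: 42.26.94.0/23


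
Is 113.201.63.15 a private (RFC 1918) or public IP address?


RFC 1918 private ranges:
  10.0.0.0/8 (10.0.0.0 - 10.255.255.255)
  172.16.0.0/12 (172.16.0.0 - 172.31.255.255)
  192.168.0.0/16 (192.168.0.0 - 192.168.255.255)
Public (not in any RFC 1918 range)


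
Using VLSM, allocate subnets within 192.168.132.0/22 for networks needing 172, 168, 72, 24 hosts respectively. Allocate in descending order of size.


172 hosts -> /24 (254 usable): 192.168.132.0/24
168 hosts -> /24 (254 usable): 192.168.133.0/24
72 hosts -> /25 (126 usable): 192.168.134.0/25
24 hosts -> /27 (30 usable): 192.168.134.128/27
Allocation: 192.168.132.0/24 (172 hosts, 254 usable); 192.168.133.0/24 (168 hosts, 254 usable); 192.168.134.0/25 (72 hosts, 126 usable); 192.168.134.128/27 (24 hosts, 30 usable)


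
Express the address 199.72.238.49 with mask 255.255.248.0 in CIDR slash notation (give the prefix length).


Binary: 11111111.11111111.11111000.00000000
Count leading 1s
Prefix: /21


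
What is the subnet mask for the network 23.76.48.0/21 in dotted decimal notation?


/21 means 21 network bits, 11 host bits
Binary: 11111111111111111111100000000000
Mask: 255.255.248.0


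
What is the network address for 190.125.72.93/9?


IP:   10111110.01111101.01001000.01011101
Mask: 11111111.10000000.00000000.00000000
AND operation:
Net:  10111110.00000000.00000000.00000000
Network: 190.0.0.0/9


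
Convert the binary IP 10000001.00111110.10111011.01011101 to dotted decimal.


10000001 = 129
00111110 = 62
10111011 = 187
01011101 = 93
IP: 129.62.187.93


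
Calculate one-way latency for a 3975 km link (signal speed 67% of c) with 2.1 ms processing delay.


Speed = 0.67 * 3e5 km/s = 201000 km/s
Propagation delay = 3975 / 201000 = 0.0198 s = 19.7761 ms
Processing delay = 2.1 ms
Total one-way latency = 21.8761 ms


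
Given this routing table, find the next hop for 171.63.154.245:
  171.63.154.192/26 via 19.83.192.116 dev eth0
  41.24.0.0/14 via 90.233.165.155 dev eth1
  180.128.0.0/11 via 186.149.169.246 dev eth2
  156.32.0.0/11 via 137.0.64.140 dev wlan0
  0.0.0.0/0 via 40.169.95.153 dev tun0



Longest prefix match for 171.63.154.245:
  /26 171.63.154.192: MATCH
  /14 41.24.0.0: no
  /11 180.128.0.0: no
  /11 156.32.0.0: no
  /0 0.0.0.0: MATCH
Selected: next-hop 19.83.192.116 via eth0 (matched /26)


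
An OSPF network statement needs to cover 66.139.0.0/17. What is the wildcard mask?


Subnet mask: 255.255.128.0
Wildcard = 255.255.255.255 - subnet mask
255 - 255 = 0
255 - 255 = 0
255 - 128 = 127
255 - 0 = 255
Wildcard: 0.0.127.255


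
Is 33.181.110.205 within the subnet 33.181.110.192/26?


Subnet network: 33.181.110.192
Test IP AND mask: 33.181.110.192
Yes, 33.181.110.205 is in 33.181.110.192/26


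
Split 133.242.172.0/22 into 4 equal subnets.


New prefix = 22 + 2 = 24
Each subnet has 256 addresses
  133.242.172.0/24
  133.242.173.0/24
  133.242.174.0/24
  133.242.175.0/24
Subnets: 133.242.172.0/24, 133.242.173.0/24, 133.242.174.0/24, 133.242.175.0/24


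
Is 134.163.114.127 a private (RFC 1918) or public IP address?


RFC 1918 private ranges:
  10.0.0.0/8 (10.0.0.0 - 10.255.255.255)
  172.16.0.0/12 (172.16.0.0 - 172.31.255.255)
  192.168.0.0/16 (192.168.0.0 - 192.168.255.255)
Public (not in any RFC 1918 range)


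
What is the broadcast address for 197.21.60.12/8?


Network: 197.0.0.0/8
Host bits = 24
Set all host bits to 1:
Broadcast: 197.255.255.255


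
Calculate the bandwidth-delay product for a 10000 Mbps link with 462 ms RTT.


BDP = bandwidth * RTT
= 10000 Mbps * 462 ms
= 10000 * 1e6 * 462 / 1000 bits
= 4620000000 bits
= 577500000 bytes
= 563964.8438 KB
BDP = 4620000000 bits (577500000 bytes)


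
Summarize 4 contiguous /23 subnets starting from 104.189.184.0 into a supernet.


Original prefix: /23
Number of subnets: 4 = 2^2
New prefix = 23 - 2 = 21
Supernet: 104.189.184.0/21


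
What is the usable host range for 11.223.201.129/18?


Network: 11.223.192.0
Broadcast: 11.223.255.255
First usable = network + 1
Last usable = broadcast - 1
Range: 11.223.192.1 to 11.223.255.254


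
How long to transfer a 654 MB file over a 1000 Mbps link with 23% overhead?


Effective throughput = 1000 * (1 - 23/100) = 770 Mbps
File size in Mb = 654 * 8 = 5232 Mb
Time = 5232 / 770
Time = 6.7948 seconds


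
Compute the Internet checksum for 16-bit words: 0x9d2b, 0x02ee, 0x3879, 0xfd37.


Sum all words (with carry folding):
+ 0x9d2b = 0x9d2b
+ 0x02ee = 0xa019
+ 0x3879 = 0xd892
+ 0xfd37 = 0xd5ca
One's complement: ~0xd5ca
Checksum = 0x2a35


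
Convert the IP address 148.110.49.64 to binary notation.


148 = 10010100
110 = 01101110
49 = 00110001
64 = 01000000
Binary: 10010100.01101110.00110001.01000000


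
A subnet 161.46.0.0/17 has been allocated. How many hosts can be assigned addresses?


Host bits = 32 - 17 = 15
Total addresses = 2^15 = 32768
Usable = total - 2 (network and broadcast)
Usable hosts: 32766


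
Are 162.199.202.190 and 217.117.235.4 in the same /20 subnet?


Mask: 255.255.240.0
162.199.202.190 AND mask = 162.199.192.0
217.117.235.4 AND mask = 217.117.224.0
No, different subnets (162.199.192.0 vs 217.117.224.0)


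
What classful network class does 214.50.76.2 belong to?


First octet: 214
Binary: 11010110
110xxxxx -> Class C (192-223)
Class C, default mask 255.255.255.0 (/24)


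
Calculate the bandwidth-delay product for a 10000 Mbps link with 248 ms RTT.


BDP = bandwidth * RTT
= 10000 Mbps * 248 ms
= 10000 * 1e6 * 248 / 1000 bits
= 2480000000 bits
= 310000000 bytes
= 302734.375 KB
BDP = 2480000000 bits (310000000 bytes)


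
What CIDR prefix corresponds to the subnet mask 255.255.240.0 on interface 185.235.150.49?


Binary: 11111111.11111111.11110000.00000000
Count leading 1s
Prefix: /20


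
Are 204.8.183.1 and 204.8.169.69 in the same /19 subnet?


Mask: 255.255.224.0
204.8.183.1 AND mask = 204.8.160.0
204.8.169.69 AND mask = 204.8.160.0
Yes, same subnet (204.8.160.0)


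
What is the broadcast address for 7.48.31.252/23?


Network: 7.48.30.0/23
Host bits = 9
Set all host bits to 1:
Broadcast: 7.48.31.255


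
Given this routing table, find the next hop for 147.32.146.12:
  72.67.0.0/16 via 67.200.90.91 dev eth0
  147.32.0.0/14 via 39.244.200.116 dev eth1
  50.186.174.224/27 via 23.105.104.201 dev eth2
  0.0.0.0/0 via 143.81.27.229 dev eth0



Longest prefix match for 147.32.146.12:
  /16 72.67.0.0: no
  /14 147.32.0.0: MATCH
  /27 50.186.174.224: no
  /0 0.0.0.0: MATCH
Selected: next-hop 39.244.200.116 via eth1 (matched /14)


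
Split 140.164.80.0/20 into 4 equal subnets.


New prefix = 20 + 2 = 22
Each subnet has 1024 addresses
  140.164.80.0/22
  140.164.84.0/22
  140.164.88.0/22
  140.164.92.0/22
Subnets: 140.164.80.0/22, 140.164.84.0/22, 140.164.88.0/22, 140.164.92.0/22


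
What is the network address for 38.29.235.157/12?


IP:   00100110.00011101.11101011.10011101
Mask: 11111111.11110000.00000000.00000000
AND operation:
Net:  00100110.00010000.00000000.00000000
Network: 38.16.0.0/12


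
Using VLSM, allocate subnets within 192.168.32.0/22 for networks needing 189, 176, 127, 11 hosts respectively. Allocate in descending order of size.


189 hosts -> /24 (254 usable): 192.168.32.0/24
176 hosts -> /24 (254 usable): 192.168.33.0/24
127 hosts -> /24 (254 usable): 192.168.34.0/24
11 hosts -> /28 (14 usable): 192.168.35.0/28
Allocation: 192.168.32.0/24 (189 hosts, 254 usable); 192.168.33.0/24 (176 hosts, 254 usable); 192.168.34.0/24 (127 hosts, 254 usable); 192.168.35.0/28 (11 hosts, 14 usable)


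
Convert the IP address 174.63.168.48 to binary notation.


174 = 10101110
63 = 00111111
168 = 10101000
48 = 00110000
Binary: 10101110.00111111.10101000.00110000


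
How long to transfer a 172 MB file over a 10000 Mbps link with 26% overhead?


Effective throughput = 10000 * (1 - 26/100) = 7400 Mbps
File size in Mb = 172 * 8 = 1376 Mb
Time = 1376 / 7400
Time = 0.1859 seconds


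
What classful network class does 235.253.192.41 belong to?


First octet: 235
Binary: 11101011
1110xxxx -> Class D (224-239)
Class D (multicast), default mask N/A


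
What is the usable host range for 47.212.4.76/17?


Network: 47.212.0.0
Broadcast: 47.212.127.255
First usable = network + 1
Last usable = broadcast - 1
Range: 47.212.0.1 to 47.212.127.254


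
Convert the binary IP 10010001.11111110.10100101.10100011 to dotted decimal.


10010001 = 145
11111110 = 254
10100101 = 165
10100011 = 163
IP: 145.254.165.163


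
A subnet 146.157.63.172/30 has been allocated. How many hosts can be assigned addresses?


Host bits = 32 - 30 = 2
Total addresses = 2^2 = 4
Usable = total - 2 (network and broadcast)
Usable hosts: 2


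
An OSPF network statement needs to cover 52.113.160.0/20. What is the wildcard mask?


Subnet mask: 255.255.240.0
Wildcard = 255.255.255.255 - subnet mask
255 - 255 = 0
255 - 255 = 0
255 - 240 = 15
255 - 0 = 255
Wildcard: 0.0.15.255


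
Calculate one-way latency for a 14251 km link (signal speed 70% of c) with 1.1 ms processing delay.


Speed = 0.7 * 3e5 km/s = 210000 km/s
Propagation delay = 14251 / 210000 = 0.0679 s = 67.8619 ms
Processing delay = 1.1 ms
Total one-way latency = 68.9619 ms


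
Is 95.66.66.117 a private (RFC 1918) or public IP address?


RFC 1918 private ranges:
  10.0.0.0/8 (10.0.0.0 - 10.255.255.255)
  172.16.0.0/12 (172.16.0.0 - 172.31.255.255)
  192.168.0.0/16 (192.168.0.0 - 192.168.255.255)
Public (not in any RFC 1918 range)


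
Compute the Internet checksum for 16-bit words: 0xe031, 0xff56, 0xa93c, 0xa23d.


Sum all words (with carry folding):
+ 0xe031 = 0xe031
+ 0xff56 = 0xdf88
+ 0xa93c = 0x88c5
+ 0xa23d = 0x2b03
One's complement: ~0x2b03
Checksum = 0xd4fc


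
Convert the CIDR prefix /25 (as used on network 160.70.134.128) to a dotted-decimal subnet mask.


/25 means 25 network bits, 7 host bits
Binary: 11111111111111111111111110000000
Mask: 255.255.255.128


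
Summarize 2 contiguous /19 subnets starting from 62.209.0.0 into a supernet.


Original prefix: /19
Number of subnets: 2 = 2^1
New prefix = 19 - 1 = 18
Supernet: 62.209.0.0/18


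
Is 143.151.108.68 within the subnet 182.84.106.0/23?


Subnet network: 182.84.106.0
Test IP AND mask: 143.151.108.0
No, 143.151.108.68 is not in 182.84.106.0/23


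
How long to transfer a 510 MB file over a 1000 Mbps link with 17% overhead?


Effective throughput = 1000 * (1 - 17/100) = 830 Mbps
File size in Mb = 510 * 8 = 4080 Mb
Time = 4080 / 830
Time = 4.9157 seconds


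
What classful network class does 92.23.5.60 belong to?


First octet: 92
Binary: 01011100
0xxxxxxx -> Class A (1-126)
Class A, default mask 255.0.0.0 (/8)


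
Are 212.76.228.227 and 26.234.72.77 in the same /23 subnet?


Mask: 255.255.254.0
212.76.228.227 AND mask = 212.76.228.0
26.234.72.77 AND mask = 26.234.72.0
No, different subnets (212.76.228.0 vs 26.234.72.0)
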